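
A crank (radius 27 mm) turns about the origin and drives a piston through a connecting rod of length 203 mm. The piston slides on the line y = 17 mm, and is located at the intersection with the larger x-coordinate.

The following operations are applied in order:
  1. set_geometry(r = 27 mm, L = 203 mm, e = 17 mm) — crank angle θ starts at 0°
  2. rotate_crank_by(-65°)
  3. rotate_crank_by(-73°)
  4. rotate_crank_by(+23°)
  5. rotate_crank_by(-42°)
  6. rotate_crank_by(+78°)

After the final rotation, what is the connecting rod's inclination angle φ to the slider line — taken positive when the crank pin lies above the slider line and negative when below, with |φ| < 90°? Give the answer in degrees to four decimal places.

set_geometry: r = 27 mm, L = 203 mm, e = 17 mm; θ ← 0°
rotate_crank_by(-65°): θ ← 0° -65° = -65°
rotate_crank_by(-73°): θ ← -65° -73° = -138°
rotate_crank_by(+23°): θ ← -138° +23° = -115°
rotate_crank_by(-42°): θ ← -115° -42° = -157°
rotate_crank_by(+78°): θ ← -157° +78° = -79°
crank pin P = (r cos θ, r sin θ) = (5.151843, -26.503934)
h = r sin θ − e = -26.503934 − 17 = -43.503934
sin φ = h / L = -43.503934 / 203 = -0.21430509
φ = arcsin(-0.21430509) = -12.374762°

-12.3748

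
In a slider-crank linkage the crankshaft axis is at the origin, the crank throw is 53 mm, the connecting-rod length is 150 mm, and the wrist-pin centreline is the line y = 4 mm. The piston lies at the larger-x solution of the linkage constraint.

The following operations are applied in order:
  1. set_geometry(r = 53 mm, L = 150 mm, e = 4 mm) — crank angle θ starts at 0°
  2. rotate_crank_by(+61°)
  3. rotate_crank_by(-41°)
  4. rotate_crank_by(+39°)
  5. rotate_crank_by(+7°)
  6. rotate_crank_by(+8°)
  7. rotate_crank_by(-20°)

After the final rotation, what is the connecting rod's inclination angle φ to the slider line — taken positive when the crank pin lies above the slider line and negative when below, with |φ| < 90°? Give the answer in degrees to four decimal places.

set_geometry: r = 53 mm, L = 150 mm, e = 4 mm; θ ← 0°
rotate_crank_by(+61°): θ ← 0° +61° = 61°
rotate_crank_by(-41°): θ ← 61° -41° = 20°
rotate_crank_by(+39°): θ ← 20° +39° = 59°
rotate_crank_by(+7°): θ ← 59° +7° = 66°
rotate_crank_by(+8°): θ ← 66° +8° = 74°
rotate_crank_by(-20°): θ ← 74° -20° = 54°
crank pin P = (r cos θ, r sin θ) = (31.152618, 42.877901)
h = r sin θ − e = 42.877901 − 4 = 38.877901
sin φ = h / L = 38.877901 / 150 = 0.25918600
φ = arcsin(0.25918600) = 15.021768°

15.0218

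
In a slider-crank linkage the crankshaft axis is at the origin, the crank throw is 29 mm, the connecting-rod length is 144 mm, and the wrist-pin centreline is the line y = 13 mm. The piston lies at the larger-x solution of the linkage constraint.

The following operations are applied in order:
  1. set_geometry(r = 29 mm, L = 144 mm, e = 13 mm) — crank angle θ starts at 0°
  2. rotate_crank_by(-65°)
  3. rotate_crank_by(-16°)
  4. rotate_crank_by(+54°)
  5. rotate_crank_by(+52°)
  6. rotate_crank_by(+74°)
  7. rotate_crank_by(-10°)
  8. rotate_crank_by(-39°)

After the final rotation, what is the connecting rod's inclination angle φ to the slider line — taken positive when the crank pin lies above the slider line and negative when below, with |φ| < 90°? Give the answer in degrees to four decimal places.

set_geometry: r = 29 mm, L = 144 mm, e = 13 mm; θ ← 0°
rotate_crank_by(-65°): θ ← 0° -65° = -65°
rotate_crank_by(-16°): θ ← -65° -16° = -81°
rotate_crank_by(+54°): θ ← -81° +54° = -27°
rotate_crank_by(+52°): θ ← -27° +52° = 25°
rotate_crank_by(+74°): θ ← 25° +74° = 99°
rotate_crank_by(-10°): θ ← 99° -10° = 89°
rotate_crank_by(-39°): θ ← 89° -39° = 50°
crank pin P = (r cos θ, r sin θ) = (18.640841, 22.215289)
h = r sin θ − e = 22.215289 − 13 = 9.215289
sin φ = h / L = 9.215289 / 144 = 0.06399506
φ = arcsin(0.06399506) = 3.669154°

3.6692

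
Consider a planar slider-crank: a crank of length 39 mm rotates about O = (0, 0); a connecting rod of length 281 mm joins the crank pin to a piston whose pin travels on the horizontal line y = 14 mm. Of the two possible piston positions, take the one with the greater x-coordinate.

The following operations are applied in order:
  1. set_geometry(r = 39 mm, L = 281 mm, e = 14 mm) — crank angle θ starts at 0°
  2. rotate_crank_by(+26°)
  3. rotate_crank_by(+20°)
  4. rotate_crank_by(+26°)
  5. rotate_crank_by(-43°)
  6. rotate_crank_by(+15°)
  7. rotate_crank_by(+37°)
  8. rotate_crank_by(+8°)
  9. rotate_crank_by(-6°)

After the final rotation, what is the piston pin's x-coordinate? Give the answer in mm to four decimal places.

284.6644

set_geometry: r = 39 mm, L = 281 mm, e = 14 mm; θ ← 0°
rotate_crank_by(+26°): θ ← 0° +26° = 26°
rotate_crank_by(+20°): θ ← 26° +20° = 46°
rotate_crank_by(+26°): θ ← 46° +26° = 72°
rotate_crank_by(-43°): θ ← 72° -43° = 29°
rotate_crank_by(+15°): θ ← 29° +15° = 44°
rotate_crank_by(+37°): θ ← 44° +37° = 81°
rotate_crank_by(+8°): θ ← 81° +8° = 89°
rotate_crank_by(-6°): θ ← 89° -6° = 83°
crank pin P = (r cos θ, r sin θ) = (4.752904, 38.709300)
h = r sin θ − e = 38.709300 − 14 = 24.709300
x = r cos θ + √(L² − h²) = 4.752904 + √(78961.0 − 610.5495) = 4.752904 + 279.911505 = 284.664409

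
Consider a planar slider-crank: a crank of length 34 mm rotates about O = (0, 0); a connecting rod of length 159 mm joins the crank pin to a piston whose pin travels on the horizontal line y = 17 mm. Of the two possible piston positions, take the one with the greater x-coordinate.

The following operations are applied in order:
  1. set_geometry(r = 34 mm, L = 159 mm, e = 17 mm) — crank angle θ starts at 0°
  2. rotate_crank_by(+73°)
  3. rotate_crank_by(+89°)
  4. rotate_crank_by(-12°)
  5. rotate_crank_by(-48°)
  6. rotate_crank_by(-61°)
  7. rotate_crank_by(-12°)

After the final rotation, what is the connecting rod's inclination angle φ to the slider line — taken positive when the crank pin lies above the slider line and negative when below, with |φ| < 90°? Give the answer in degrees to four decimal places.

-0.1861

set_geometry: r = 34 mm, L = 159 mm, e = 17 mm; θ ← 0°
rotate_crank_by(+73°): θ ← 0° +73° = 73°
rotate_crank_by(+89°): θ ← 73° +89° = 162°
rotate_crank_by(-12°): θ ← 162° -12° = 150°
rotate_crank_by(-48°): θ ← 150° -48° = 102°
rotate_crank_by(-61°): θ ← 102° -61° = 41°
rotate_crank_by(-12°): θ ← 41° -12° = 29°
crank pin P = (r cos θ, r sin θ) = (29.737070, 16.483527)
h = r sin θ − e = 16.483527 − 17 = -0.516473
sin φ = h / L = -0.516473 / 159 = -0.00324826
φ = arcsin(-0.00324826) = -0.186112°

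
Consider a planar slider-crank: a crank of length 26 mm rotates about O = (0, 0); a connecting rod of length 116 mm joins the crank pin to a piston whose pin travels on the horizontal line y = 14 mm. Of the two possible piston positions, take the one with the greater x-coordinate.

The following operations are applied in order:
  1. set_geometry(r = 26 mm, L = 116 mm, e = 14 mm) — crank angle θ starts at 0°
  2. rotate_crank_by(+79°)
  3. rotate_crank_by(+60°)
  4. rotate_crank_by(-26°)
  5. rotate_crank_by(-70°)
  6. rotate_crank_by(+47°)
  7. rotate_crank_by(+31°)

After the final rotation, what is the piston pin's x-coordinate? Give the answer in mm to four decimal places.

102.3127

set_geometry: r = 26 mm, L = 116 mm, e = 14 mm; θ ← 0°
rotate_crank_by(+79°): θ ← 0° +79° = 79°
rotate_crank_by(+60°): θ ← 79° +60° = 139°
rotate_crank_by(-26°): θ ← 139° -26° = 113°
rotate_crank_by(-70°): θ ← 113° -70° = 43°
rotate_crank_by(+47°): θ ← 43° +47° = 90°
rotate_crank_by(+31°): θ ← 90° +31° = 121°
crank pin P = (r cos θ, r sin θ) = (-13.390990, 22.286350)
h = r sin θ − e = 22.286350 − 14 = 8.286350
x = r cos θ + √(L² − h²) = -13.390990 + √(13456.0 − 68.6636) = -13.390990 + 115.703658 = 102.312668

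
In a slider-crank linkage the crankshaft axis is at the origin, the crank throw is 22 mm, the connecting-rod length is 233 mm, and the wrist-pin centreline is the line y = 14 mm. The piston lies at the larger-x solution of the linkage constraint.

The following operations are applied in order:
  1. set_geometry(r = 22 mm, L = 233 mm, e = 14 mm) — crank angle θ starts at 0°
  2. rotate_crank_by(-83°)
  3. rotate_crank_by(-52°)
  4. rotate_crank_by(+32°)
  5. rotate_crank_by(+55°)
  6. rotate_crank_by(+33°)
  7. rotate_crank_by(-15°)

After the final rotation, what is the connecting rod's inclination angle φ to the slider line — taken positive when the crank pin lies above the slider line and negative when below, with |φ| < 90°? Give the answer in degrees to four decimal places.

-6.1595

set_geometry: r = 22 mm, L = 233 mm, e = 14 mm; θ ← 0°
rotate_crank_by(-83°): θ ← 0° -83° = -83°
rotate_crank_by(-52°): θ ← -83° -52° = -135°
rotate_crank_by(+32°): θ ← -135° +32° = -103°
rotate_crank_by(+55°): θ ← -103° +55° = -48°
rotate_crank_by(+33°): θ ← -48° +33° = -15°
rotate_crank_by(-15°): θ ← -15° -15° = -30°
crank pin P = (r cos θ, r sin θ) = (19.052559, -11.000000)
h = r sin θ − e = -11.000000 − 14 = -25.000000
sin φ = h / L = -25.000000 / 233 = -0.10729614
φ = arcsin(-0.10729614) = -6.159473°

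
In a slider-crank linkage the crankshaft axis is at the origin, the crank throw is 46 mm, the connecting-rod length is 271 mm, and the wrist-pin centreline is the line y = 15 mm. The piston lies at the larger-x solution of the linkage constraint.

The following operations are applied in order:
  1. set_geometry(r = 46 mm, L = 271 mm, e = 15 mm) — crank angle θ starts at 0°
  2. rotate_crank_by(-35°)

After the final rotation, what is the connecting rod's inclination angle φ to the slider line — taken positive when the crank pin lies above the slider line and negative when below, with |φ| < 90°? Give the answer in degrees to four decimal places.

set_geometry: r = 46 mm, L = 271 mm, e = 15 mm; θ ← 0°
rotate_crank_by(-35°): θ ← 0° -35° = -35°
crank pin P = (r cos θ, r sin θ) = (37.680994, -26.384516)
h = r sin θ − e = -26.384516 − 15 = -41.384516
sin φ = h / L = -41.384516 / 271 = -0.15271039
φ = arcsin(-0.15271039) = -8.784031°

-8.7840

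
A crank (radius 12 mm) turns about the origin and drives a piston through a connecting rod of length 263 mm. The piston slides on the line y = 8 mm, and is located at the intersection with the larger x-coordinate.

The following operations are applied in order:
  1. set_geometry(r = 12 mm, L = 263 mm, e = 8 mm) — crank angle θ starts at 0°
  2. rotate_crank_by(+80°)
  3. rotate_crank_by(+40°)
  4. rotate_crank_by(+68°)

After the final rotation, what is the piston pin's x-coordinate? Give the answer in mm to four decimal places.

250.9389

set_geometry: r = 12 mm, L = 263 mm, e = 8 mm; θ ← 0°
rotate_crank_by(+80°): θ ← 0° +80° = 80°
rotate_crank_by(+40°): θ ← 80° +40° = 120°
rotate_crank_by(+68°): θ ← 120° +68° = 188°
crank pin P = (r cos θ, r sin θ) = (-11.883217, -1.670077)
h = r sin θ − e = -1.670077 − 8 = -9.670077
x = r cos θ + √(L² − h²) = -11.883217 + √(69169.0 − 93.5104) = -11.883217 + 262.822163 = 250.938947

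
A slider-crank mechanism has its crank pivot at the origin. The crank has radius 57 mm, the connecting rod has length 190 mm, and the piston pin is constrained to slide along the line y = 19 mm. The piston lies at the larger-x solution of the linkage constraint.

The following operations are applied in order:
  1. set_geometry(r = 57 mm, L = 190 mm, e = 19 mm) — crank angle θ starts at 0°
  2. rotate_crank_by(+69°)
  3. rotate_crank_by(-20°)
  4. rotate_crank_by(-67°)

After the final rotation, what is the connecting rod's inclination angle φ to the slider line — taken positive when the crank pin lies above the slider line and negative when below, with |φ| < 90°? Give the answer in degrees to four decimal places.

set_geometry: r = 57 mm, L = 190 mm, e = 19 mm; θ ← 0°
rotate_crank_by(+69°): θ ← 0° +69° = 69°
rotate_crank_by(-20°): θ ← 69° -20° = 49°
rotate_crank_by(-67°): θ ← 49° -67° = -18°
crank pin P = (r cos θ, r sin θ) = (54.210221, -17.613969)
h = r sin θ − e = -17.613969 − 19 = -36.613969
sin φ = h / L = -36.613969 / 190 = -0.19270510
φ = arcsin(-0.19270510) = -11.110693°

-11.1107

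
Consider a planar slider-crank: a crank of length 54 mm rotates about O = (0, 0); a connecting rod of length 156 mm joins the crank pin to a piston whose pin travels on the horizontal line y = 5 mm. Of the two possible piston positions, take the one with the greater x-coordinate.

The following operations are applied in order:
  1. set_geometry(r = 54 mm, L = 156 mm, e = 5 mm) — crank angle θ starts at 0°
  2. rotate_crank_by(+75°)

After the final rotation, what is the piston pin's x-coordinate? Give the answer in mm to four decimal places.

set_geometry: r = 54 mm, L = 156 mm, e = 5 mm; θ ← 0°
rotate_crank_by(+75°): θ ← 0° +75° = 75°
crank pin P = (r cos θ, r sin θ) = (13.976228, 52.159995)
h = r sin θ − e = 52.159995 − 5 = 47.159995
x = r cos θ + √(L² − h²) = 13.976228 + √(24336.0 − 2224.0651) = 13.976228 + 148.700823 = 162.677052

162.6771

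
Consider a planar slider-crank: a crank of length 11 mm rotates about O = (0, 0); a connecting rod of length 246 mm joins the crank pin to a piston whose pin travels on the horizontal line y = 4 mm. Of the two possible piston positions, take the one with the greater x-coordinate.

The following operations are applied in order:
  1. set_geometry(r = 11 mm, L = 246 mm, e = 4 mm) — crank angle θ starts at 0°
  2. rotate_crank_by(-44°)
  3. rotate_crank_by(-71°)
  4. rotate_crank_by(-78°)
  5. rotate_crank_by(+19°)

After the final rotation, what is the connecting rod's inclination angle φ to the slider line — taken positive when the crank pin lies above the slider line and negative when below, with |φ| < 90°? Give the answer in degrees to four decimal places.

-1.1995

set_geometry: r = 11 mm, L = 246 mm, e = 4 mm; θ ← 0°
rotate_crank_by(-44°): θ ← 0° -44° = -44°
rotate_crank_by(-71°): θ ← -44° -71° = -115°
rotate_crank_by(-78°): θ ← -115° -78° = -193°
rotate_crank_by(+19°): θ ← -193° +19° = -174°
crank pin P = (r cos θ, r sin θ) = (-10.939741, -1.149813)
h = r sin θ − e = -1.149813 − 4 = -5.149813
sin φ = h / L = -5.149813 / 246 = -0.02093420
φ = arcsin(-0.02093420) = -1.199529°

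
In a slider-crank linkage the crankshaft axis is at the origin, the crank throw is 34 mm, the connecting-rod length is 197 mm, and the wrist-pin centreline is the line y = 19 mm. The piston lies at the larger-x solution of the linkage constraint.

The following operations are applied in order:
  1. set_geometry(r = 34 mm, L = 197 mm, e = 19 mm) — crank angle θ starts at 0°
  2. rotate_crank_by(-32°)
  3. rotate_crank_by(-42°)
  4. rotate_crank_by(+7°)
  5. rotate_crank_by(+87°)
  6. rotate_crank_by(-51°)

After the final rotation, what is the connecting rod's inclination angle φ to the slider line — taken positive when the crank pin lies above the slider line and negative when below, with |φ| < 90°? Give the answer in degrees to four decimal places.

set_geometry: r = 34 mm, L = 197 mm, e = 19 mm; θ ← 0°
rotate_crank_by(-32°): θ ← 0° -32° = -32°
rotate_crank_by(-42°): θ ← -32° -42° = -74°
rotate_crank_by(+7°): θ ← -74° +7° = -67°
rotate_crank_by(+87°): θ ← -67° +87° = 20°
rotate_crank_by(-51°): θ ← 20° -51° = -31°
crank pin P = (r cos θ, r sin θ) = (29.143688, -17.511295)
h = r sin θ − e = -17.511295 − 19 = -36.511295
sin φ = h / L = -36.511295 / 197 = -0.18533652
φ = arcsin(-0.18533652) = -10.680753°

-10.6808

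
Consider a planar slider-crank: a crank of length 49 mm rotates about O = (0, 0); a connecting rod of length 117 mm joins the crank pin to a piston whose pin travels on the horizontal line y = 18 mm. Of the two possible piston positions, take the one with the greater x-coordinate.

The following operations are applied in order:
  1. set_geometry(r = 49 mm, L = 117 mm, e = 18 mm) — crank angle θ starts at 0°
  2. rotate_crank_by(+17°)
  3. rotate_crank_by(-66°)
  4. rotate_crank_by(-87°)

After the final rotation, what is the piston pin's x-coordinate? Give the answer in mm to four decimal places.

69.5427

set_geometry: r = 49 mm, L = 117 mm, e = 18 mm; θ ← 0°
rotate_crank_by(+17°): θ ← 0° +17° = 17°
rotate_crank_by(-66°): θ ← 17° -66° = -49°
rotate_crank_by(-87°): θ ← -49° -87° = -136°
crank pin P = (r cos θ, r sin θ) = (-35.247650, -34.038260)
h = r sin θ − e = -34.038260 − 18 = -52.038260
x = r cos θ + √(L² − h²) = -35.247650 + √(13689.0 − 2707.9805) = -35.247650 + 104.790360 = 69.542709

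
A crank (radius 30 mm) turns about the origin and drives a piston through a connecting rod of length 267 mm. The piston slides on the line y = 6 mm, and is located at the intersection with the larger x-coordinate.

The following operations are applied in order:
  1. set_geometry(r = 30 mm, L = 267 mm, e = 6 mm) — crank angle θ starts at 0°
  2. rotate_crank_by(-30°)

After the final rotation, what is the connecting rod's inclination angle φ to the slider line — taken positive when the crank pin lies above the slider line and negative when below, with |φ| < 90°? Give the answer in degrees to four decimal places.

set_geometry: r = 30 mm, L = 267 mm, e = 6 mm; θ ← 0°
rotate_crank_by(-30°): θ ← 0° -30° = -30°
crank pin P = (r cos θ, r sin θ) = (25.980762, -15.000000)
h = r sin θ − e = -15.000000 − 6 = -21.000000
sin φ = h / L = -21.000000 / 267 = -0.07865169
φ = arcsin(-0.07865169) = -4.511069°

-4.5111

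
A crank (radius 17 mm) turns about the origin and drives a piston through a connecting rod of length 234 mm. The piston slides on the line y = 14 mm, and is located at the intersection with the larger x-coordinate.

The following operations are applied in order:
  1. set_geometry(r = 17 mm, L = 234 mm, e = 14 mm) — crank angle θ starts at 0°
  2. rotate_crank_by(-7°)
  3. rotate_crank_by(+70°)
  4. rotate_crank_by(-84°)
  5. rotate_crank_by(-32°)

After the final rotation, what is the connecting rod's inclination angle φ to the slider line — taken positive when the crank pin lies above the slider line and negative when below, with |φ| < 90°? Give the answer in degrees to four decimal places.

-6.7680

set_geometry: r = 17 mm, L = 234 mm, e = 14 mm; θ ← 0°
rotate_crank_by(-7°): θ ← 0° -7° = -7°
rotate_crank_by(+70°): θ ← -7° +70° = 63°
rotate_crank_by(-84°): θ ← 63° -84° = -21°
rotate_crank_by(-32°): θ ← -21° -32° = -53°
crank pin P = (r cos θ, r sin θ) = (10.230855, -13.576804)
h = r sin θ − e = -13.576804 − 14 = -27.576804
sin φ = h / L = -27.576804 / 234 = -0.11784959
φ = arcsin(-0.11784959) = -6.768012°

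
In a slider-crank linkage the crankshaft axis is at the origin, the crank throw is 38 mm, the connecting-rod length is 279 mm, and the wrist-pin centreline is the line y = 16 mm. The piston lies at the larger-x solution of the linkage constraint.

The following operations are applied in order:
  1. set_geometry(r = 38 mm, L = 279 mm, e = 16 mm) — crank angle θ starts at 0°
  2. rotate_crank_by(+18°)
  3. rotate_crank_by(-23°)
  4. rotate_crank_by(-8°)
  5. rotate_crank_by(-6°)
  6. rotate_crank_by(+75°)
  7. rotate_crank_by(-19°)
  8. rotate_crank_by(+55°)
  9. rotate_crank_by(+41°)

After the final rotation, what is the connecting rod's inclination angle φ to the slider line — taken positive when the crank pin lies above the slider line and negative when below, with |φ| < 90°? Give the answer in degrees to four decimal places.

set_geometry: r = 38 mm, L = 279 mm, e = 16 mm; θ ← 0°
rotate_crank_by(+18°): θ ← 0° +18° = 18°
rotate_crank_by(-23°): θ ← 18° -23° = -5°
rotate_crank_by(-8°): θ ← -5° -8° = -13°
rotate_crank_by(-6°): θ ← -13° -6° = -19°
rotate_crank_by(+75°): θ ← -19° +75° = 56°
rotate_crank_by(-19°): θ ← 56° -19° = 37°
rotate_crank_by(+55°): θ ← 37° +55° = 92°
rotate_crank_by(+41°): θ ← 92° +41° = 133°
crank pin P = (r cos θ, r sin θ) = (-25.915938, 27.791441)
h = r sin θ − e = 27.791441 − 16 = 11.791441
sin φ = h / L = 11.791441 / 279 = 0.04226323
φ = arcsin(0.04226323) = 2.422226°

2.4222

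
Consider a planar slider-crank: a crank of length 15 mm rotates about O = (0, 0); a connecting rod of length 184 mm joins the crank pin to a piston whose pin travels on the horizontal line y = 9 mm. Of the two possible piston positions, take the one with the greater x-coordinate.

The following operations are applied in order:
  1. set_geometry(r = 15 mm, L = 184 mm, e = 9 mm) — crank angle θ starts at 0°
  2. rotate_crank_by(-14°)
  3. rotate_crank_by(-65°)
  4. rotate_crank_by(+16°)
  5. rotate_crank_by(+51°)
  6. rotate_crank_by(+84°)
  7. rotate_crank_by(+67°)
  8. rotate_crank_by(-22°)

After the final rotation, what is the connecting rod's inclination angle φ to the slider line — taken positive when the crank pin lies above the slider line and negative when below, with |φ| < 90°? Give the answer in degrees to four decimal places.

1.3594

set_geometry: r = 15 mm, L = 184 mm, e = 9 mm; θ ← 0°
rotate_crank_by(-14°): θ ← 0° -14° = -14°
rotate_crank_by(-65°): θ ← -14° -65° = -79°
rotate_crank_by(+16°): θ ← -79° +16° = -63°
rotate_crank_by(+51°): θ ← -63° +51° = -12°
rotate_crank_by(+84°): θ ← -12° +84° = 72°
rotate_crank_by(+67°): θ ← 72° +67° = 139°
rotate_crank_by(-22°): θ ← 139° -22° = 117°
crank pin P = (r cos θ, r sin θ) = (-6.809857, 13.365098)
h = r sin θ − e = 13.365098 − 9 = 4.365098
sin φ = h / L = 4.365098 / 184 = 0.02372336
φ = arcsin(0.02372336) = 1.359376°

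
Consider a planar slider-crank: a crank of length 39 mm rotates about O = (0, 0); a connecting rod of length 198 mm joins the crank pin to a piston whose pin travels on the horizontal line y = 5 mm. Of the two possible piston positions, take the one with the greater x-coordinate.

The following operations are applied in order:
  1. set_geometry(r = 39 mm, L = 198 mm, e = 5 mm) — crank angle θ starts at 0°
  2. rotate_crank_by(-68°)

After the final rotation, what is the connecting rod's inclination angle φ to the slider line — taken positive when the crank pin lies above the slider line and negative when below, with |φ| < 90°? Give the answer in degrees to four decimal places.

-11.9981

set_geometry: r = 39 mm, L = 198 mm, e = 5 mm; θ ← 0°
rotate_crank_by(-68°): θ ← 0° -68° = -68°
crank pin P = (r cos θ, r sin θ) = (14.609657, -36.160170)
h = r sin θ − e = -36.160170 − 5 = -41.160170
sin φ = h / L = -41.160170 / 198 = -0.20787965
φ = arcsin(-0.20787965) = -11.998123°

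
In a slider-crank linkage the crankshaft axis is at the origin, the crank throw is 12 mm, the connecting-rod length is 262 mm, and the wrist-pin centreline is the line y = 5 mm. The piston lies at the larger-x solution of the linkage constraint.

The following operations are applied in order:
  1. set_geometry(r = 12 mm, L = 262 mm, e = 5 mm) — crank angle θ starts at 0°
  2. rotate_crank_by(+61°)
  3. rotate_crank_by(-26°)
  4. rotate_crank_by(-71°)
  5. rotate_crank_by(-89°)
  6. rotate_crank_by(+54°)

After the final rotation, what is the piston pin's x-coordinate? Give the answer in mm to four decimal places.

265.3964

set_geometry: r = 12 mm, L = 262 mm, e = 5 mm; θ ← 0°
rotate_crank_by(+61°): θ ← 0° +61° = 61°
rotate_crank_by(-26°): θ ← 61° -26° = 35°
rotate_crank_by(-71°): θ ← 35° -71° = -36°
rotate_crank_by(-89°): θ ← -36° -89° = -125°
rotate_crank_by(+54°): θ ← -125° +54° = -71°
crank pin P = (r cos θ, r sin θ) = (3.906818, -11.346223)
h = r sin θ − e = -11.346223 − 5 = -16.346223
x = r cos θ + √(L² − h²) = 3.906818 + √(68644.0 − 267.1990) = 3.906818 + 261.489581 = 265.396399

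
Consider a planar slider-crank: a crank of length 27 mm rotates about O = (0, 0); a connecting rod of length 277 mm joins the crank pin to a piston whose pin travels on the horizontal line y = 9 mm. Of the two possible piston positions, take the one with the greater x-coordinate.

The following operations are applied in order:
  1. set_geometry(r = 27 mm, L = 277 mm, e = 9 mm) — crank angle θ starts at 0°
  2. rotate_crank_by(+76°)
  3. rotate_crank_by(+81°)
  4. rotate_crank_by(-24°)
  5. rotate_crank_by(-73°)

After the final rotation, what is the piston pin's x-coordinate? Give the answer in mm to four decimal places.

set_geometry: r = 27 mm, L = 277 mm, e = 9 mm; θ ← 0°
rotate_crank_by(+76°): θ ← 0° +76° = 76°
rotate_crank_by(+81°): θ ← 76° +81° = 157°
rotate_crank_by(-24°): θ ← 157° -24° = 133°
rotate_crank_by(-73°): θ ← 133° -73° = 60°
crank pin P = (r cos θ, r sin θ) = (13.500000, 23.382686)
h = r sin θ − e = 23.382686 − 9 = 14.382686
x = r cos θ + √(L² − h²) = 13.500000 + √(76729.0 − 206.8617) = 13.500000 + 276.626352 = 290.126352

290.1264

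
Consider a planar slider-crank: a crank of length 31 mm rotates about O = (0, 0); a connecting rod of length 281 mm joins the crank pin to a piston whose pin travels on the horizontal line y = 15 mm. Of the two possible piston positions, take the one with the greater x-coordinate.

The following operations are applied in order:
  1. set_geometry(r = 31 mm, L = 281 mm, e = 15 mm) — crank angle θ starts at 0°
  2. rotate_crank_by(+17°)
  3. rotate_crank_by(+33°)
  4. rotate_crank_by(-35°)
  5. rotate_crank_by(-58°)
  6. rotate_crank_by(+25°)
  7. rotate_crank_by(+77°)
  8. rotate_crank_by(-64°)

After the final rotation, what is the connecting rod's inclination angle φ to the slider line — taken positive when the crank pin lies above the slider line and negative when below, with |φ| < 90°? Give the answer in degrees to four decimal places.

set_geometry: r = 31 mm, L = 281 mm, e = 15 mm; θ ← 0°
rotate_crank_by(+17°): θ ← 0° +17° = 17°
rotate_crank_by(+33°): θ ← 17° +33° = 50°
rotate_crank_by(-35°): θ ← 50° -35° = 15°
rotate_crank_by(-58°): θ ← 15° -58° = -43°
rotate_crank_by(+25°): θ ← -43° +25° = -18°
rotate_crank_by(+77°): θ ← -18° +77° = 59°
rotate_crank_by(-64°): θ ← 59° -64° = -5°
crank pin P = (r cos θ, r sin θ) = (30.882036, -2.701828)
h = r sin θ − e = -2.701828 − 15 = -17.701828
sin φ = h / L = -17.701828 / 281 = -0.06299583
φ = arcsin(-0.06299583) = -3.611787°

-3.6118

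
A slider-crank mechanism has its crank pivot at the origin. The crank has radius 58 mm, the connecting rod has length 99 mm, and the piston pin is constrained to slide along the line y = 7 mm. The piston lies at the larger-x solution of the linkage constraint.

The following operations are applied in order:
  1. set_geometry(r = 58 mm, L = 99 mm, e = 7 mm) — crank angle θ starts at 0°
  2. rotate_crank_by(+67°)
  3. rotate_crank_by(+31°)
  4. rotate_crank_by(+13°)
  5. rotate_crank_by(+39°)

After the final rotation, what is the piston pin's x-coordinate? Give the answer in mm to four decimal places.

set_geometry: r = 58 mm, L = 99 mm, e = 7 mm; θ ← 0°
rotate_crank_by(+67°): θ ← 0° +67° = 67°
rotate_crank_by(+31°): θ ← 67° +31° = 98°
rotate_crank_by(+13°): θ ← 98° +13° = 111°
rotate_crank_by(+39°): θ ← 111° +39° = 150°
crank pin P = (r cos θ, r sin θ) = (-50.229473, 29.000000)
h = r sin θ − e = 29.000000 − 7 = 22.000000
x = r cos θ + √(L² − h²) = -50.229473 + √(9801.0 − 484.0000) = -50.229473 + 96.524608 = 46.295135

46.2951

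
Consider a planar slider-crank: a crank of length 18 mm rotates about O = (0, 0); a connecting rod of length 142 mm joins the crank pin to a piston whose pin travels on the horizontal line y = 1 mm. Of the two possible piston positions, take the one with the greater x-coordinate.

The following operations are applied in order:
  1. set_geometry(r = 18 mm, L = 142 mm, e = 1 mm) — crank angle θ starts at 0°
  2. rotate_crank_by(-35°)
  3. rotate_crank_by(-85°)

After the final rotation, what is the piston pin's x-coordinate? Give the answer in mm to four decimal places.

132.0277

set_geometry: r = 18 mm, L = 142 mm, e = 1 mm; θ ← 0°
rotate_crank_by(-35°): θ ← 0° -35° = -35°
rotate_crank_by(-85°): θ ← -35° -85° = -120°
crank pin P = (r cos θ, r sin θ) = (-9.000000, -15.588457)
h = r sin θ − e = -15.588457 − 1 = -16.588457
x = r cos θ + √(L² − h²) = -9.000000 + √(20164.0 − 275.1769) = -9.000000 + 141.027739 = 132.027739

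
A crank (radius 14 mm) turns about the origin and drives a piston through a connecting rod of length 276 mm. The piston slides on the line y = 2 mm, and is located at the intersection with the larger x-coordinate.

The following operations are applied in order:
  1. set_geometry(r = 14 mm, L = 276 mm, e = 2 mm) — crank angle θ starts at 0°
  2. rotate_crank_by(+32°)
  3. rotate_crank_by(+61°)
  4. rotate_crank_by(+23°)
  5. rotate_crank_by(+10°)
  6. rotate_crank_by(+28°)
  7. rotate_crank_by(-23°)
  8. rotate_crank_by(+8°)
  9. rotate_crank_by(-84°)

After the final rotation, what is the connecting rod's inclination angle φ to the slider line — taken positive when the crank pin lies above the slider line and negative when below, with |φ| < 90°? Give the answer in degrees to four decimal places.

1.9659

set_geometry: r = 14 mm, L = 276 mm, e = 2 mm; θ ← 0°
rotate_crank_by(+32°): θ ← 0° +32° = 32°
rotate_crank_by(+61°): θ ← 32° +61° = 93°
rotate_crank_by(+23°): θ ← 93° +23° = 116°
rotate_crank_by(+10°): θ ← 116° +10° = 126°
rotate_crank_by(+28°): θ ← 126° +28° = 154°
rotate_crank_by(-23°): θ ← 154° -23° = 131°
rotate_crank_by(+8°): θ ← 131° +8° = 139°
rotate_crank_by(-84°): θ ← 139° -84° = 55°
crank pin P = (r cos θ, r sin θ) = (8.030070, 11.468129)
h = r sin θ − e = 11.468129 − 2 = 9.468129
sin φ = h / L = 9.468129 / 276 = 0.03430481
φ = arcsin(0.03430481) = 1.965907°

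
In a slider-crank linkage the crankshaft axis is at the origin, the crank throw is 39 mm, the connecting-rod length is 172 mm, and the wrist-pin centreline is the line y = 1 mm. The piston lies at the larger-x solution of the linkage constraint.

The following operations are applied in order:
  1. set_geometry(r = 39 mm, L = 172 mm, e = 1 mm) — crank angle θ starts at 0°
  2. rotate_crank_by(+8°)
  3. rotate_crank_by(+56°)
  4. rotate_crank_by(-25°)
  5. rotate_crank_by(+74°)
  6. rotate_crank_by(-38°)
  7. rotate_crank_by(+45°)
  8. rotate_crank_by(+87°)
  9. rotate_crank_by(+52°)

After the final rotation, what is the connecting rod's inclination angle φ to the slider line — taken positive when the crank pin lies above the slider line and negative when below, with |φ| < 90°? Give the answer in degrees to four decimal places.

set_geometry: r = 39 mm, L = 172 mm, e = 1 mm; θ ← 0°
rotate_crank_by(+8°): θ ← 0° +8° = 8°
rotate_crank_by(+56°): θ ← 8° +56° = 64°
rotate_crank_by(-25°): θ ← 64° -25° = 39°
rotate_crank_by(+74°): θ ← 39° +74° = 113°
rotate_crank_by(-38°): θ ← 113° -38° = 75°
rotate_crank_by(+45°): θ ← 75° +45° = 120°
rotate_crank_by(+87°): θ ← 120° +87° = 207°
rotate_crank_by(+52°): θ ← 207° +52° = 259°
crank pin P = (r cos θ, r sin θ) = (-7.441551, -38.283460)
h = r sin θ − e = -38.283460 − 1 = -39.283460
sin φ = h / L = -39.283460 / 172 = -0.22839221
φ = arcsin(-0.22839221) = -13.202433°

-13.2024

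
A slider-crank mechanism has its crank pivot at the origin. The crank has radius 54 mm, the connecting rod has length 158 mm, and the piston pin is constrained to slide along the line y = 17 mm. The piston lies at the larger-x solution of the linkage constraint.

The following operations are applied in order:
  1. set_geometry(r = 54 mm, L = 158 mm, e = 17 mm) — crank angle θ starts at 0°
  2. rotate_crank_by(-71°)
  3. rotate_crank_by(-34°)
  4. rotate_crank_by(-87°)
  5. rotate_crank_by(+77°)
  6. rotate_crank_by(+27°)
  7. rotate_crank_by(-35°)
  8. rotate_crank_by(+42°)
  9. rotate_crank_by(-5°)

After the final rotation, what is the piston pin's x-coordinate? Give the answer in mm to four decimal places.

set_geometry: r = 54 mm, L = 158 mm, e = 17 mm; θ ← 0°
rotate_crank_by(-71°): θ ← 0° -71° = -71°
rotate_crank_by(-34°): θ ← -71° -34° = -105°
rotate_crank_by(-87°): θ ← -105° -87° = -192°
rotate_crank_by(+77°): θ ← -192° +77° = -115°
rotate_crank_by(+27°): θ ← -115° +27° = -88°
rotate_crank_by(-35°): θ ← -88° -35° = -123°
rotate_crank_by(+42°): θ ← -123° +42° = -81°
rotate_crank_by(-5°): θ ← -81° -5° = -86°
crank pin P = (r cos θ, r sin θ) = (3.766850, -53.868459)
h = r sin θ − e = -53.868459 − 17 = -70.868459
x = r cos θ + √(L² − h²) = 3.766850 + √(24964.0 − 5022.3384) = 3.766850 + 141.214948 = 144.981798

144.9818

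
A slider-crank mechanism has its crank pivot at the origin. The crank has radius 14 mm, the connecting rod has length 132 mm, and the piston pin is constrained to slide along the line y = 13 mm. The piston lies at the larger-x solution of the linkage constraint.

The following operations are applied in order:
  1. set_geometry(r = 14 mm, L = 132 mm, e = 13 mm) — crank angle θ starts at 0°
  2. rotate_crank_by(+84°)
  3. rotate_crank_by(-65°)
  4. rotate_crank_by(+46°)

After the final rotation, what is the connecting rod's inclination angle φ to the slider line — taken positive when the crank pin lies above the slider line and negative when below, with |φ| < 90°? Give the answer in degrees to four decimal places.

set_geometry: r = 14 mm, L = 132 mm, e = 13 mm; θ ← 0°
rotate_crank_by(+84°): θ ← 0° +84° = 84°
rotate_crank_by(-65°): θ ← 84° -65° = 19°
rotate_crank_by(+46°): θ ← 19° +46° = 65°
crank pin P = (r cos θ, r sin θ) = (5.916656, 12.688309)
h = r sin θ − e = 12.688309 − 13 = -0.311691
sin φ = h / L = -0.311691 / 132 = -0.00236130
φ = arcsin(-0.00236130) = -0.135292°

-0.1353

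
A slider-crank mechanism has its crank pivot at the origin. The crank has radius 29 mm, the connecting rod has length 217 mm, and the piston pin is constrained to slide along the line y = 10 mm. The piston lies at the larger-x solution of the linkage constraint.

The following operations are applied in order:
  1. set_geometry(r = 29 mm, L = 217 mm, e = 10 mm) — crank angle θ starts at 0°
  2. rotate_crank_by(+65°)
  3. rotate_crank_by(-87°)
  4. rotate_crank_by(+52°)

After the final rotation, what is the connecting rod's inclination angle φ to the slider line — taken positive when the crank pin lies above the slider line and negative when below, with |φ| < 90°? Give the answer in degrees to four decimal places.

set_geometry: r = 29 mm, L = 217 mm, e = 10 mm; θ ← 0°
rotate_crank_by(+65°): θ ← 0° +65° = 65°
rotate_crank_by(-87°): θ ← 65° -87° = -22°
rotate_crank_by(+52°): θ ← -22° +52° = 30°
crank pin P = (r cos θ, r sin θ) = (25.114737, 14.500000)
h = r sin θ − e = 14.500000 − 10 = 4.500000
sin φ = h / L = 4.500000 / 217 = 0.02073733
φ = arcsin(0.02073733) = 1.188247°

1.1882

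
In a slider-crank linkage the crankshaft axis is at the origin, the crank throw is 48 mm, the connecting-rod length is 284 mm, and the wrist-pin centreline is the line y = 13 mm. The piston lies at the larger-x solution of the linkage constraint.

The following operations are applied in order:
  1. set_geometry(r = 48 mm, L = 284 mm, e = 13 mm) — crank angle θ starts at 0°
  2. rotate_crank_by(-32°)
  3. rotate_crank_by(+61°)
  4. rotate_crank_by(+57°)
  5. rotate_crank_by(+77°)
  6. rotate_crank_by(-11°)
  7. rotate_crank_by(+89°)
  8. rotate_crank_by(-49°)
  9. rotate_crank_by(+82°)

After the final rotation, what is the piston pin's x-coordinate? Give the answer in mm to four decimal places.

set_geometry: r = 48 mm, L = 284 mm, e = 13 mm; θ ← 0°
rotate_crank_by(-32°): θ ← 0° -32° = -32°
rotate_crank_by(+61°): θ ← -32° +61° = 29°
rotate_crank_by(+57°): θ ← 29° +57° = 86°
rotate_crank_by(+77°): θ ← 86° +77° = 163°
rotate_crank_by(-11°): θ ← 163° -11° = 152°
rotate_crank_by(+89°): θ ← 152° +89° = 241°
rotate_crank_by(-49°): θ ← 241° -49° = 192°
rotate_crank_by(+82°): θ ← 192° +82° = 274°
crank pin P = (r cos θ, r sin θ) = (3.348311, -47.883074)
h = r sin θ − e = -47.883074 − 13 = -60.883074
x = r cos θ + √(L² − h²) = 3.348311 + √(80656.0 − 3706.7487) = 3.348311 + 277.397281 = 280.745591

280.7456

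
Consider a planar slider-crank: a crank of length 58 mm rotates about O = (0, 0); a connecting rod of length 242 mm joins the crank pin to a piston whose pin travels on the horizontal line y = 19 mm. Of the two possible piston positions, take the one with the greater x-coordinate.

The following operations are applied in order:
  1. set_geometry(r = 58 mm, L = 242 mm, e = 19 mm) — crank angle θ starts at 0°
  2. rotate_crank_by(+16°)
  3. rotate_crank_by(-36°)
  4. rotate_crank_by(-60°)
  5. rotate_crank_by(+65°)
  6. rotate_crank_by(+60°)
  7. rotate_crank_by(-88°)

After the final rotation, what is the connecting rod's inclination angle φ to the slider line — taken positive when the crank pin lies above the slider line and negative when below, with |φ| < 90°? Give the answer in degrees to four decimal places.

set_geometry: r = 58 mm, L = 242 mm, e = 19 mm; θ ← 0°
rotate_crank_by(+16°): θ ← 0° +16° = 16°
rotate_crank_by(-36°): θ ← 16° -36° = -20°
rotate_crank_by(-60°): θ ← -20° -60° = -80°
rotate_crank_by(+65°): θ ← -80° +65° = -15°
rotate_crank_by(+60°): θ ← -15° +60° = 45°
rotate_crank_by(-88°): θ ← 45° -88° = -43°
crank pin P = (r cos θ, r sin θ) = (42.418515, -39.555905)
h = r sin θ − e = -39.555905 − 19 = -58.555905
sin φ = h / L = -58.555905 / 242 = -0.24196655
φ = arcsin(-0.24196655) = -14.002637°

-14.0026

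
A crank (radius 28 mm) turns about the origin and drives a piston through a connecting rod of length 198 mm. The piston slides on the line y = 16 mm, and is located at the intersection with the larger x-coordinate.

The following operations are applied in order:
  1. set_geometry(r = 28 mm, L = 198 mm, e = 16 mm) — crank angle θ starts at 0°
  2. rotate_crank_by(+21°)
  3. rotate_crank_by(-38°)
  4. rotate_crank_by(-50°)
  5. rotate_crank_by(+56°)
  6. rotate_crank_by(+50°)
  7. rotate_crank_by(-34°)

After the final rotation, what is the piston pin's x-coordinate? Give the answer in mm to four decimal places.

225.4286

set_geometry: r = 28 mm, L = 198 mm, e = 16 mm; θ ← 0°
rotate_crank_by(+21°): θ ← 0° +21° = 21°
rotate_crank_by(-38°): θ ← 21° -38° = -17°
rotate_crank_by(-50°): θ ← -17° -50° = -67°
rotate_crank_by(+56°): θ ← -67° +56° = -11°
rotate_crank_by(+50°): θ ← -11° +50° = 39°
rotate_crank_by(-34°): θ ← 39° -34° = 5°
crank pin P = (r cos θ, r sin θ) = (27.893452, 2.440361)
h = r sin θ − e = 2.440361 − 16 = -13.559639
x = r cos θ + √(L² − h²) = 27.893452 + √(39204.0 − 183.8638) = 27.893452 + 197.535152 = 225.428603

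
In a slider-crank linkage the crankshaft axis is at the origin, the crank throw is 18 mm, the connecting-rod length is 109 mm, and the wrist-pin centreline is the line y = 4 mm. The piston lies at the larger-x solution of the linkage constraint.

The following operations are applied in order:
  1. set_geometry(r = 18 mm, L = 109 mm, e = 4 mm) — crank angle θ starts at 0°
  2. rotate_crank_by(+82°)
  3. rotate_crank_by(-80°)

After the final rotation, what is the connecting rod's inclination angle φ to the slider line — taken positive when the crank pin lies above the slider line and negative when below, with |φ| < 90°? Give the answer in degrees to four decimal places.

set_geometry: r = 18 mm, L = 109 mm, e = 4 mm; θ ← 0°
rotate_crank_by(+82°): θ ← 0° +82° = 82°
rotate_crank_by(-80°): θ ← 82° -80° = 2°
crank pin P = (r cos θ, r sin θ) = (17.989035, 0.628191)
h = r sin θ − e = 0.628191 − 4 = -3.371809
sin φ = h / L = -3.371809 / 109 = -0.03093403
φ = arcsin(-0.03093403) = -1.772672°

-1.7727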